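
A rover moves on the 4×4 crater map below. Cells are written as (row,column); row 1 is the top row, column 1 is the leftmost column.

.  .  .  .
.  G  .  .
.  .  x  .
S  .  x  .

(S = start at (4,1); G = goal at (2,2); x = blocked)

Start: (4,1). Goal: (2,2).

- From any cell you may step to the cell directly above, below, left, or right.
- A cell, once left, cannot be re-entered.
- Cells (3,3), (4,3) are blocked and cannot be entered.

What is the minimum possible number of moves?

The Manhattan distance from (4,1) to (2,2) is |4−2| + |1−2| = 3, so at least 3 moves are needed.
A route of 3 moves achieves this: (4,1) → (3,1) → (2,1) → (2,2).
Since 3 matches the lower bound, it is optimal.

3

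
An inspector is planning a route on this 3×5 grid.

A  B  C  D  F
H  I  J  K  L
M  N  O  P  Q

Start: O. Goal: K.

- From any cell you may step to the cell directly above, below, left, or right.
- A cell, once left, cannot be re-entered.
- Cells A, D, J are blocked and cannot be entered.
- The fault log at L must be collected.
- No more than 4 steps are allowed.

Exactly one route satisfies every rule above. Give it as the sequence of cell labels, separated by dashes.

The 4-move cap with required stops at L leaves no slack for detours.
Route from O: right 2 to Q, up 1 to L, left 1 to K — 4 moves in all.
Check: all required cells visited; 4 ≤ 4 moves.

O - P - Q - L - K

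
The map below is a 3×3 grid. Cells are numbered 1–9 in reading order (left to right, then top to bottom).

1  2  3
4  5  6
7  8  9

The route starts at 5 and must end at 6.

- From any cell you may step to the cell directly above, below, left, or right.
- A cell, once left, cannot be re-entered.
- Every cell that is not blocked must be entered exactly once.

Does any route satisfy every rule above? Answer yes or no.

Colour the cells like a checkerboard: each orthogonal step flips colour, so a Hamiltonian route alternates colours. Here there are 5 cells of one colour and 4 of the other, with start on the opposite colour to the goal — the counts and endpoints can't be arranged into an alternating sequence of length 9, so no Hamiltonian route exists.

no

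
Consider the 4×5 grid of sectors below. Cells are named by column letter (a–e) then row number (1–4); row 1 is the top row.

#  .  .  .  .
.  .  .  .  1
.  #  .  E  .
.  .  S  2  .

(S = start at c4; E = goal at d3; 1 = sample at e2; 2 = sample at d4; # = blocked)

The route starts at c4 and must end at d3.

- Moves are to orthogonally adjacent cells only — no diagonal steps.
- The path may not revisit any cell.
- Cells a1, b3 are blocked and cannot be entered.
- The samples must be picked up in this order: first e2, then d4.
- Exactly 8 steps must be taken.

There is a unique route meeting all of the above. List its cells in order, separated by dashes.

The waypoints must appear in the order e2, d4, with no cell reused.
Route from c4: 2× up (reaching c2), 2× right (reaching e2), 2× down (reaching e4), left to d4, up to d3 — 8 moves in all.
Check: order respected (1 at step 4, 2 at step 7); 8 moves as required.

c4 - c3 - c2 - d2 - e2 - e3 - e4 - d4 - d3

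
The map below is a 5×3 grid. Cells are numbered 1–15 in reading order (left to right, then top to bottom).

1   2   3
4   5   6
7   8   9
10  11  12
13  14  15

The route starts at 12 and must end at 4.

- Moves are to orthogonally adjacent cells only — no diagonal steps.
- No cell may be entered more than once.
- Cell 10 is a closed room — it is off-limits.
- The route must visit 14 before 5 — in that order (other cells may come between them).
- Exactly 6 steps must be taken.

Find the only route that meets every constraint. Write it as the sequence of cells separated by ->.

The waypoints must appear in the order 14, 5, with no cell reused.
Route from 12: down 1 to 15, left 1 to 14, up 3 to 5, left 1 to 4 — 6 moves in all.
Check: order respected (14 at step 2, 5 at step 5); 6 moves as required.

12 -> 15 -> 14 -> 11 -> 8 -> 5 -> 4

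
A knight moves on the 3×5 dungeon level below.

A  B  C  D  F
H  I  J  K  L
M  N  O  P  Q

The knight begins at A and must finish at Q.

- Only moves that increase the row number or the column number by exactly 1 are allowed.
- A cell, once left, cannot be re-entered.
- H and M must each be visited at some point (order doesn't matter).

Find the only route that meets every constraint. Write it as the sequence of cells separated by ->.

A -> H -> M -> N -> O -> P -> Q

Moves only go right or down, so the column and row indices never decrease.
Route from A: 2× down (reaching M), 4× right (reaching Q) — 6 moves in all.
Check: all required cells visited.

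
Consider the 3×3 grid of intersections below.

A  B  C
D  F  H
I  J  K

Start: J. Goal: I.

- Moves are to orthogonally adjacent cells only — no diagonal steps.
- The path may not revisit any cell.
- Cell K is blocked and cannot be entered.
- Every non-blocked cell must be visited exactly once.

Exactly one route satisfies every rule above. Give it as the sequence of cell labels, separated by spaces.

J F H C B A D I

Need to visit all 8 open cells exactly once, starting at J and ending at I.
Route from J: up to F, right to H, up to C, 2× left (reaching A), 2× down (reaching I) — 7 moves in all.
Check: all 8 open cells covered.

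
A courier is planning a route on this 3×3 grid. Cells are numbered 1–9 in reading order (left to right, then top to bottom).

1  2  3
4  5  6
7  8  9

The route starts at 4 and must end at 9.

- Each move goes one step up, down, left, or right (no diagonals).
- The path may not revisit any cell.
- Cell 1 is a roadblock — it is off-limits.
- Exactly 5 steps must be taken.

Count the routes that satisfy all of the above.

2

Need simple routes of exactly 5 moves from 4 to 9 (Manhattan distance 3, so 1 moves are spent on a detour and 1 undoing it).
Enumerating: 4 7 8 5 6 9 | 4 5 2 3 6 9.
That gives 2 routes.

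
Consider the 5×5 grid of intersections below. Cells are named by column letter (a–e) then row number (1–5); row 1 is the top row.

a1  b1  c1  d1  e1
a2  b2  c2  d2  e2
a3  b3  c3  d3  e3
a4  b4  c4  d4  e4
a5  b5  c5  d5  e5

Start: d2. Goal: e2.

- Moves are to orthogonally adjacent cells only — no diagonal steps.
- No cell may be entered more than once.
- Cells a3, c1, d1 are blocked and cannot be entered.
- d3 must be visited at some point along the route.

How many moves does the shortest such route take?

3

Any route passes through d3 somewhere between d2 and e2. Summing Manhattan distances along the two legs (d2 → d3 → e2) gives a lower bound of 1 + 2 = 3 moves.
A route of 3 moves achieves this: d2 → d3 → e3 → e2.
Since 3 matches the lower bound, it is optimal.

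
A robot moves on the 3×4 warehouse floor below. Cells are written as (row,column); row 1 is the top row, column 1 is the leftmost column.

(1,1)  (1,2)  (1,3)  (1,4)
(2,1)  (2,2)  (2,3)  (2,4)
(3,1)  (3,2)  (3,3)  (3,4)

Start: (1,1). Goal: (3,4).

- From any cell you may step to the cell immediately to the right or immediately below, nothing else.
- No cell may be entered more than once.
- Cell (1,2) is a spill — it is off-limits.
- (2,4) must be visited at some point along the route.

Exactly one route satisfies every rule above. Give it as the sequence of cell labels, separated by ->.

Moves only go right or down, so the column and row indices never decrease.
Route from (1,1): down 1 to (2,1), right 3 to (2,4), down 1 to (3,4) — 5 moves in all.
Check: all required cells visited.

(1,1) -> (2,1) -> (2,2) -> (2,3) -> (2,4) -> (3,4)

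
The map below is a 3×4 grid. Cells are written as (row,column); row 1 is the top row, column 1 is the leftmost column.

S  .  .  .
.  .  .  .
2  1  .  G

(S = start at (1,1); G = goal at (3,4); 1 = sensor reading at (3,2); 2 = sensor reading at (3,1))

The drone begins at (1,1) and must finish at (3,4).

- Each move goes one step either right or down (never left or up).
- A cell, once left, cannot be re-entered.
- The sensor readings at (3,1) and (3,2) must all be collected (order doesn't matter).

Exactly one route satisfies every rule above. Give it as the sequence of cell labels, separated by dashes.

Moves only go right or down, so the column and row indices never decrease.
Route from (1,1): down 2 to (3,1), right 3 to (3,4) — 5 moves in all.
Check: all required cells visited.

(1,1) - (2,1) - (3,1) - (3,2) - (3,3) - (3,4)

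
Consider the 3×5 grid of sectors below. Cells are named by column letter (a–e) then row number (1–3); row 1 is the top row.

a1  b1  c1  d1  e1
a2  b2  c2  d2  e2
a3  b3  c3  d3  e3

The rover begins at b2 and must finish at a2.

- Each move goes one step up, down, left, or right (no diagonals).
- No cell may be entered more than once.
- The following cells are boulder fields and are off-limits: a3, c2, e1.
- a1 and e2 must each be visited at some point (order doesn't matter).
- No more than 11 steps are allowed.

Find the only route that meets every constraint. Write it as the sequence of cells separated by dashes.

The 11-move cap with required stops at a1, e2 leaves no slack for detours.
Route from b2: down to b3, 3× right (reaching e3), up to e2, left to d2, up to d1, 3× left (reaching a1), down to a2 — 11 moves in all.
Check: all required cells visited; 11 ≤ 11 moves.

b2 - b3 - c3 - d3 - e3 - e2 - d2 - d1 - c1 - b1 - a1 - a2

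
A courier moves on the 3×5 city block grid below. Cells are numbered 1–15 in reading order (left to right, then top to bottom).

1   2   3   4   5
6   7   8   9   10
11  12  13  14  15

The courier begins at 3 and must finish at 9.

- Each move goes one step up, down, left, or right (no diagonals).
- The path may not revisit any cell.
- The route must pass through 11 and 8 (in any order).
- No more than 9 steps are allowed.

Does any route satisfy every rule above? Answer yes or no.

yes

One route that works: 3 → 8 → 7 → 6 → 11 → 12 → 13 → 14 → 9.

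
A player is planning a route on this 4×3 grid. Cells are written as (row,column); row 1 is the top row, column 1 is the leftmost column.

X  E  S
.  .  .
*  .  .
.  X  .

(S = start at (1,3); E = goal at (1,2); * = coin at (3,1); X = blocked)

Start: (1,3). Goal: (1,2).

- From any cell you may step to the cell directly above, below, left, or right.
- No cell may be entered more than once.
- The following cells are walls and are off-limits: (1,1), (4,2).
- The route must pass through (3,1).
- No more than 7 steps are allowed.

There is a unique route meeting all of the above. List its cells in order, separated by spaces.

The budget equals the shortest possible length, so every move has to be on a shortest route through the required cells.
Route from (1,3): down 2 to (3,3), left 2 to (3,1), up 1 to (2,1), right 1 to (2,2), up 1 to (1,2) — 7 moves in all.
Check: all required cells visited; 7 ≤ 7 moves.

(1,3) (2,3) (3,3) (3,2) (3,1) (2,1) (2,2) (1,2)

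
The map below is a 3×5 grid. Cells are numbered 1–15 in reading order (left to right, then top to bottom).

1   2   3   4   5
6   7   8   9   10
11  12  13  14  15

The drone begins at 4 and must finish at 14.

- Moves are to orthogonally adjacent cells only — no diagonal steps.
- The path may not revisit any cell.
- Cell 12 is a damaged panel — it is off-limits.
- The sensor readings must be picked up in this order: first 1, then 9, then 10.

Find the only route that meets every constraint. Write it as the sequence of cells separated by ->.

The waypoints must appear in the order 1, 9, 10, with no cell reused.
Route from 4: 3× left (reaching 1), down to 6, 4× right (reaching 10), down to 15, left to 14 — 10 moves in all.
Check: order respected (1 at step 3, 9 at step 7, 10 at step 8).

4 -> 3 -> 2 -> 1 -> 6 -> 7 -> 8 -> 9 -> 10 -> 15 -> 14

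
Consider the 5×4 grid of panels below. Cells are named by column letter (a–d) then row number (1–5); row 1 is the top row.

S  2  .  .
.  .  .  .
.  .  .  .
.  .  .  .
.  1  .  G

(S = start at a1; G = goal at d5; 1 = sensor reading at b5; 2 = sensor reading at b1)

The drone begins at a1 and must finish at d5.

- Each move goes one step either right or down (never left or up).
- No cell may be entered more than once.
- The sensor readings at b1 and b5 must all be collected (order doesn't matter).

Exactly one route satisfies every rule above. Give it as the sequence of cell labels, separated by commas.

a1, b1, b2, b3, b4, b5, c5, d5

Moves only go right or down, so the column and row indices never decrease.
Route from a1: right 1 to b1, down 4 to b5, right 2 to d5 — 7 moves in all.
Check: all required cells visited.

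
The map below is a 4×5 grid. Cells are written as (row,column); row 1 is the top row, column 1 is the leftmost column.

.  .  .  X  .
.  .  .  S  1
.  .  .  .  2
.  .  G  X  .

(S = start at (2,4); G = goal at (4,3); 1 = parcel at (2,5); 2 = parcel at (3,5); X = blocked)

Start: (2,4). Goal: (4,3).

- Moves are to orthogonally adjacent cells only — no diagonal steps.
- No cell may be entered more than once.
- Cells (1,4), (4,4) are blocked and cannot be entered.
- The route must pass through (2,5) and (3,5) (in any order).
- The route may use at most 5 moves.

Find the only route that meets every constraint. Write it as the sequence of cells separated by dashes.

(2,4) - (2,5) - (3,5) - (3,4) - (3,3) - (4,3)

Any route must reach (2,5) and (3,5) and still end at (4,3) within 5 moves, so the order of the required stops is forced.
Route from (2,4): right 1 to (2,5), down 1 to (3,5), left 2 to (3,3), down 1 to (4,3) — 5 moves in all.
Check: all required cells visited; 5 ≤ 5 moves.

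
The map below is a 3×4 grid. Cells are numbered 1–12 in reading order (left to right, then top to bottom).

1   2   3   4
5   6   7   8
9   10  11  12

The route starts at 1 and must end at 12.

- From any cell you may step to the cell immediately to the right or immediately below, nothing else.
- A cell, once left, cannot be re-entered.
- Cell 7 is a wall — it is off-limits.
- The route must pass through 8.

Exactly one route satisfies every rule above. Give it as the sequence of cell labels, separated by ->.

Moves only go right or down, so the column and row indices never decrease.
Route from 1: 3× right (reaching 4), 2× down (reaching 12) — 5 moves in all.
Check: all required cells visited.

1 -> 2 -> 3 -> 4 -> 8 -> 12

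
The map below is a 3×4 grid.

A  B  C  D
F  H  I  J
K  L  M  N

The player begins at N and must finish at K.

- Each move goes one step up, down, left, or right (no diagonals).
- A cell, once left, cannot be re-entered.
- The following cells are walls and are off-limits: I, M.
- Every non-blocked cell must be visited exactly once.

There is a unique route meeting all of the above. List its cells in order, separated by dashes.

Need to visit all 10 open cells exactly once, starting at N and ending at K.
Route from N: 2× up (reaching D), 3× left (reaching A), down to F, right to H, down to L, left to K — 9 moves in all.
Check: all 10 open cells covered.

N - J - D - C - B - A - F - H - L - K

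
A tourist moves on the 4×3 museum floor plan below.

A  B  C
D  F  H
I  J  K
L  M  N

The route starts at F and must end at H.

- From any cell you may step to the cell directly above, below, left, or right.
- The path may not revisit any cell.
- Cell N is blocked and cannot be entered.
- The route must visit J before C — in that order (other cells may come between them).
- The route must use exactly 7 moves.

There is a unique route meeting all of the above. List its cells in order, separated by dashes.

F - J - I - D - A - B - C - H

The waypoints must appear in the order J, C, with no cell reused.
Route from F: down 1 to J, left 1 to I, up 2 to A, right 2 to C, down 1 to H — 7 moves in all.
Check: order respected (J at step 1, C at step 6); 7 moves as required.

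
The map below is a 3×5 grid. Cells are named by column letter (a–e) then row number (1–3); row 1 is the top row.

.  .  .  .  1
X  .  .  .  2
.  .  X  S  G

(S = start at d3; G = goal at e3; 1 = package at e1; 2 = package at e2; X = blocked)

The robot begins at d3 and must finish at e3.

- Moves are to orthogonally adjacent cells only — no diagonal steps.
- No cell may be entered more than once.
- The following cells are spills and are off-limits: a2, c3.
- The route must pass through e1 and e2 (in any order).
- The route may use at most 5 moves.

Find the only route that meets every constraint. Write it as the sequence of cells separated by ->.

The 5-move cap with required stops at e1, e2 leaves no slack for detours.
Route from d3: 2× up (reaching d1), right to e1, 2× down (reaching e3) — 5 moves in all.
Check: all required cells visited; 5 ≤ 5 moves.

d3 -> d2 -> d1 -> e1 -> e2 -> e3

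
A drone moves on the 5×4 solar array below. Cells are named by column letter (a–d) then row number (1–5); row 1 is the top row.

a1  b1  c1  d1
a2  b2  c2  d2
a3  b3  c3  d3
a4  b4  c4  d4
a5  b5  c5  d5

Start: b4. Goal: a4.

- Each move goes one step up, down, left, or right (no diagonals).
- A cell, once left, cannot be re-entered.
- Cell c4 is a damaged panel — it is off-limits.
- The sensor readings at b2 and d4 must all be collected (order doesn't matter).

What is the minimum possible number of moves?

11

Any route passes through b2 and d4 in some order between b4 and a4. Summing Manhattan distances along each leg and taking the cheapest ordering (b4 → b2 → d4 → a4) gives a lower bound of 2 + 4 + 3 = 9 moves.
That bound ignores the blocked cells. Measuring each leg by the fewest moves that actually steer around them (b4→b2: 2; b2→d4: 4; d4→a4: 5) raises the lower bound to 11.
A route of 11 moves exists: b4 → b3 → b2 → c2 → c3 → d3 → d4 → d5 → c5 → b5 → a5 → a4.
Since 11 matches that lower bound, it is optimal.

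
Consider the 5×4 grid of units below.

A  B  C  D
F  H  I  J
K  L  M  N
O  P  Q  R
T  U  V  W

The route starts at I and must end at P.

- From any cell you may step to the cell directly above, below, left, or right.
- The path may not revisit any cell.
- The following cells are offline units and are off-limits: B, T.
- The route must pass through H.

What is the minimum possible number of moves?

3

Any route passes through H somewhere between I and P. Summing Manhattan distances along the two legs (I → H → P) gives a lower bound of 1 + 2 = 3 moves.
A route of 3 moves achieves this: I → H → L → P.
Since 3 matches the lower bound, it is optimal.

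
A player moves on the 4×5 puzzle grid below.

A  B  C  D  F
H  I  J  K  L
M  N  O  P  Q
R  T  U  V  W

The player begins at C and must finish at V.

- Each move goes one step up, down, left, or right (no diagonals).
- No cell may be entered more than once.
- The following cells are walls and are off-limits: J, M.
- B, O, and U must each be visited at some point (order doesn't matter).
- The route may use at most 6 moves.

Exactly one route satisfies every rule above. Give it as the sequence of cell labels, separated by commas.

C, B, I, N, O, U, V

Any route must reach B, O, and U and still end at V within 6 moves, so the order of the required stops is forced.
Route from C: left 1 to B, down 2 to N, right 1 to O, down 1 to U, right 1 to V — 6 moves in all.
Check: all required cells visited; 6 ≤ 6 moves.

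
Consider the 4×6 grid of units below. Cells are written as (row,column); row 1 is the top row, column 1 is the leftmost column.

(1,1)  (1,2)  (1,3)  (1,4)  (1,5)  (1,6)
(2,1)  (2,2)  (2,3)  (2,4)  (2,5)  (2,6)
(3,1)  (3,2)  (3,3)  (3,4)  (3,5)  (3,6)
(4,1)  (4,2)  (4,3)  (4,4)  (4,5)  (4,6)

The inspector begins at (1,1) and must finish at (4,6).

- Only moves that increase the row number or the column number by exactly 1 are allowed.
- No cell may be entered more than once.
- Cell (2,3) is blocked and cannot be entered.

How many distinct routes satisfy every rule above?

A right/down-only route from (1,1) to (4,6) makes exactly 3 down-moves and 5 right-moves in some order.
With no other constraints that would be C(8,3) = 56 routes.
Subtract routes through each blocked cell (inclusion–exclusion for overlaps): − through (2,3): 30 → 26.
That gives 26 routes.

26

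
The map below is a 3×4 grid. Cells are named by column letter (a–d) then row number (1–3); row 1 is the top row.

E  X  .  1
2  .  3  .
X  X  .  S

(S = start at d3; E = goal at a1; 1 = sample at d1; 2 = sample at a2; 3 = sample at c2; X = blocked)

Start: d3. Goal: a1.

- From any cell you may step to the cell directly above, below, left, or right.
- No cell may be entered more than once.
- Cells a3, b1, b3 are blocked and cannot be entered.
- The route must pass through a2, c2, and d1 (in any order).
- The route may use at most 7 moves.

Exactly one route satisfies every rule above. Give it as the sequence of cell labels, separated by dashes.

d3 - d2 - d1 - c1 - c2 - b2 - a2 - a1

The budget equals the shortest possible length, so every move has to be on a shortest route through the required cells.
Route from d3: up 2 to d1, left 1 to c1, down 1 to c2, left 2 to a2, up 1 to a1 — 7 moves in all.
Check: all required cells visited; 7 ≤ 7 moves.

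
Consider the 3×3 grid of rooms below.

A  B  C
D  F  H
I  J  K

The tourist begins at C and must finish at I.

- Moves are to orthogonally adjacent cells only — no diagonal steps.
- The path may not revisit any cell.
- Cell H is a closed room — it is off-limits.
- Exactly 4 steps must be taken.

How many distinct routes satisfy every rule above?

3

Need simple routes of exactly 4 moves from C to I (Manhattan distance 4, so 0 moves are spent on a detour and 0 undoing it).
Enumerating: C B F J I | C B F D I | C B A D I.
That gives 3 routes.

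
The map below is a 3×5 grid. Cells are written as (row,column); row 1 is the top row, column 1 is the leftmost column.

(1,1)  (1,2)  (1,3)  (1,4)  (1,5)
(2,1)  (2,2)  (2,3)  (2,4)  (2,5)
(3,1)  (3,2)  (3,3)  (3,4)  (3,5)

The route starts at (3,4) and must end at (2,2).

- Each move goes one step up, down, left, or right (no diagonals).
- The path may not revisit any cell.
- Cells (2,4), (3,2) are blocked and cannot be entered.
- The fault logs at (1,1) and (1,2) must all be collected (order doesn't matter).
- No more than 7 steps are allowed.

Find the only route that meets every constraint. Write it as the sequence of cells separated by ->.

(3,4) -> (3,3) -> (2,3) -> (1,3) -> (1,2) -> (1,1) -> (2,1) -> (2,2)

The budget equals the shortest possible length, so every move has to be on a shortest route through the required cells.
Route from (3,4): left 1 to (3,3), up 2 to (1,3), left 2 to (1,1), down 1 to (2,1), right 1 to (2,2) — 7 moves in all.
Check: all required cells visited; 7 ≤ 7 moves.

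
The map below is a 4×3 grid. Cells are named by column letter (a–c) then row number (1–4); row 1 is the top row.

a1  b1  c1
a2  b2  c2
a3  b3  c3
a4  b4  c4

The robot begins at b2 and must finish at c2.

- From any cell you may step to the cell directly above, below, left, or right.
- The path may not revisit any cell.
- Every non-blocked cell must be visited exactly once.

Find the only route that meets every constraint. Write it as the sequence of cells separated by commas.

b2, b3, c3, c4, b4, a4, a3, a2, a1, b1, c1, c2

Need to visit all 12 open cells exactly once, starting at b2 and ending at c2.
Route from b2: down to b3, right to c3, down to c4, 2× left (reaching a4), 3× up (reaching a1), 2× right (reaching c1), down to c2 — 11 moves in all.
Check: all 12 open cells covered.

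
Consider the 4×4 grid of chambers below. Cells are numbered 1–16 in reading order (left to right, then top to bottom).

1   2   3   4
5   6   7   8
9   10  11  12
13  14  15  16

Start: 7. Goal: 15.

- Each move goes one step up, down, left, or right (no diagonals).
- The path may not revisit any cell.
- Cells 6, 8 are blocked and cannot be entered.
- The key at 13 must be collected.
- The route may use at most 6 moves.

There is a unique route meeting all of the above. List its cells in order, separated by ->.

Any route must reach 13 and still end at 15 within 6 moves, so the order of the required stops is forced.
Route from 7: down to 11, 2× left (reaching 9), down to 13, 2× right (reaching 15) — 6 moves in all.
Check: all required cells visited; 6 ≤ 6 moves.

7 -> 11 -> 10 -> 9 -> 13 -> 14 -> 15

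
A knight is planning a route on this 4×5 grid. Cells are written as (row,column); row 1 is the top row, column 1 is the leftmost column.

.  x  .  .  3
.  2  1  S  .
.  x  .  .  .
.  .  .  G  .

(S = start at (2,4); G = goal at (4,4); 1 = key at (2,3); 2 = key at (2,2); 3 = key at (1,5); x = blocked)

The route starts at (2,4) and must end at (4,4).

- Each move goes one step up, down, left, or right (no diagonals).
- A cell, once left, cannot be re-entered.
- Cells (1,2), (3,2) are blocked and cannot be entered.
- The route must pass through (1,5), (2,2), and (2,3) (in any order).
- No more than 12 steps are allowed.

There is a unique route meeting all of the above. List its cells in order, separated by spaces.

The budget equals the shortest possible length, so every move has to be on a shortest route through the required cells.
Route from (2,4): right 1 to (2,5), up 1 to (1,5), left 2 to (1,3), down 1 to (2,3), left 2 to (2,1), down 2 to (4,1), right 3 to (4,4) — 12 moves in all.
Check: all required cells visited; 12 ≤ 12 moves.

(2,4) (2,5) (1,5) (1,4) (1,3) (2,3) (2,2) (2,1) (3,1) (4,1) (4,2) (4,3) (4,4)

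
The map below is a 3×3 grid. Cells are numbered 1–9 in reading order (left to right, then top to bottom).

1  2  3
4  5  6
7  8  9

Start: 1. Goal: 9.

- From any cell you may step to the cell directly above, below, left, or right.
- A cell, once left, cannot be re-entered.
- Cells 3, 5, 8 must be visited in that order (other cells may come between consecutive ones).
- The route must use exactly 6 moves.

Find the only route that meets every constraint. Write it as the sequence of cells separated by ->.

1 -> 2 -> 3 -> 6 -> 5 -> 8 -> 9

The waypoints must appear in the order 3, 5, 8, with no cell reused.
Route from 1: right 2 to 3, down 1 to 6, left 1 to 5, down 1 to 8, right 1 to 9 — 6 moves in all.
Check: order respected (3 at step 2, 5 at step 4, 8 at step 5); 6 moves as required.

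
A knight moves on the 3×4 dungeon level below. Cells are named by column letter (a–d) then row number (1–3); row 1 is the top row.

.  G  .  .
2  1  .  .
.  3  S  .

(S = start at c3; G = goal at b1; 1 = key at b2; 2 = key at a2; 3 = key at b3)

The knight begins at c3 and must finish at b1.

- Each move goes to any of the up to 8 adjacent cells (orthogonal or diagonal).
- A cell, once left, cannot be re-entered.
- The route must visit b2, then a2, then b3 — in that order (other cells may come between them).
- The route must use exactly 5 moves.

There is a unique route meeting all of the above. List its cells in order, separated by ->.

The waypoints must appear in the order b2, a2, b3, with no cell reused.
Route from c3: up-left to b2, left to a2, down-right to b3, up-right to c2, up-left to b1 — 5 moves in all.
Check: order respected (1 at step 1, 2 at step 2, 3 at step 3); 5 moves as required.

c3 -> b2 -> a2 -> b3 -> c2 -> b1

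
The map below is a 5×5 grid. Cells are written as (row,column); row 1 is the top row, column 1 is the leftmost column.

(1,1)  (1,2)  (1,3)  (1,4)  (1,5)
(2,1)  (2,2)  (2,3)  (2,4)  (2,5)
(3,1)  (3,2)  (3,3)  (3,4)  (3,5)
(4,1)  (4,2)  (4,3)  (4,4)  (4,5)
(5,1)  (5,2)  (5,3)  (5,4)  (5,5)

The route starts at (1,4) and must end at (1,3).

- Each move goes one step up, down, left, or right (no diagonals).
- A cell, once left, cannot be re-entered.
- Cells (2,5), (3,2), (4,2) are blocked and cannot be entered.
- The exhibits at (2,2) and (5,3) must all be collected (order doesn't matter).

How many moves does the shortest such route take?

Any route passes through (2,2) and (5,3) in some order between (1,4) and (1,3). Summing Manhattan distances along each leg and taking the cheapest ordering ((1,4) → (5,3) → (2,2) → (1,3)) gives a lower bound of 5 + 4 + 2 = 11 moves.
A route of 11 moves achieves this: (1,4) → (2,4) → (3,4) → (4,4) → (5,4) → (5,3) → (4,3) → (3,3) → (2,3) → (2,2) → (1,2) → (1,3).
Since 11 matches the lower bound, it is optimal.

11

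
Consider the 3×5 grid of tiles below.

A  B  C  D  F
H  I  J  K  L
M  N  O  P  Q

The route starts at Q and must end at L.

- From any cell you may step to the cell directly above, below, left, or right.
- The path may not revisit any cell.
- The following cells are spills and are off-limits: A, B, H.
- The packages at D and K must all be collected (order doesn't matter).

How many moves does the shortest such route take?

5

Any route passes through D and K in some order between Q and L. Summing Manhattan distances along each leg and taking the cheapest ordering (Q → D → K → L) gives a lower bound of 3 + 1 + 1 = 5 moves.
A route of 5 moves achieves this: Q → P → K → D → F → L.
Since 5 matches the lower bound, it is optimal.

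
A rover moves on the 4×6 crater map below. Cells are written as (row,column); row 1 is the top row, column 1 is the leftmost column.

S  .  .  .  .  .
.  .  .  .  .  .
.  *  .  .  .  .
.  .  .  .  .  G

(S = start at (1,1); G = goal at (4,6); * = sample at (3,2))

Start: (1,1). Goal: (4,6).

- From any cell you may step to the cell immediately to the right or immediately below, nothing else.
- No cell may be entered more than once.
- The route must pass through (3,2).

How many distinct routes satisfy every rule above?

A right/down-only route from (1,1) to (4,6) makes exactly 3 down-moves and 5 right-moves in some order.
With no other constraints that would be C(8,3) = 56 routes.
Split at (3,2) and multiply the segment counts: (1,1)→(3,2): 3; (3,2)→(4,6): 5; product = 15.
That gives 15 routes.

15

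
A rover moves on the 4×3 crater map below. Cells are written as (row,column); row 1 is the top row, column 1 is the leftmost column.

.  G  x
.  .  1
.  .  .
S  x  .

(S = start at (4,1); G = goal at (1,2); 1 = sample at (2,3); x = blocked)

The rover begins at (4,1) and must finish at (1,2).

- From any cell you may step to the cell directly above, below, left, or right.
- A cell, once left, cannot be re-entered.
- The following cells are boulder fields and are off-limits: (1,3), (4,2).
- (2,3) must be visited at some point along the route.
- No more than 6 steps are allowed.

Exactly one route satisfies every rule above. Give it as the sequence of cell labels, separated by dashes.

(4,1) - (3,1) - (3,2) - (3,3) - (2,3) - (2,2) - (1,2)

Any route must reach (2,3) and still end at (1,2) within 6 moves, so the order of the required stops is forced.
Route from (4,1): up to (3,1), 2× right (reaching (3,3)), up to (2,3), left to (2,2), up to (1,2) — 6 moves in all.
Check: all required cells visited; 6 ≤ 6 moves.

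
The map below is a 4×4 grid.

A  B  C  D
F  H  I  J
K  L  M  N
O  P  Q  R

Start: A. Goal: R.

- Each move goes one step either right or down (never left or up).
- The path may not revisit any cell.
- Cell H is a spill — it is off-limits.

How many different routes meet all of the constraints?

8

A right/down-only route from A to R makes exactly 3 down-moves and 3 right-moves in some order.
With no other constraints that would be C(6,3) = 20 routes.
Subtract routes through each blocked cell (inclusion–exclusion for overlaps): − through H: 12 → 8.
That gives 8 routes.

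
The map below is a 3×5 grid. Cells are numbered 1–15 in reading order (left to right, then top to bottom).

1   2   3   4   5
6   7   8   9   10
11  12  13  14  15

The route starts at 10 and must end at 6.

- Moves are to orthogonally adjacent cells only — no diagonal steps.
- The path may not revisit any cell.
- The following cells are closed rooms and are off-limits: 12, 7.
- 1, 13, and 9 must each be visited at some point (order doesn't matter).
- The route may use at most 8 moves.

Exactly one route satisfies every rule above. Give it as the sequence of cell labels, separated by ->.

The budget equals the shortest possible length, so every move has to be on a shortest route through the required cells.
Route from 10: left to 9, down to 14, left to 13, 2× up (reaching 3), 2× left (reaching 1), down to 6 — 8 moves in all.
Check: all required cells visited; 8 ≤ 8 moves.

10 -> 9 -> 14 -> 13 -> 8 -> 3 -> 2 -> 1 -> 6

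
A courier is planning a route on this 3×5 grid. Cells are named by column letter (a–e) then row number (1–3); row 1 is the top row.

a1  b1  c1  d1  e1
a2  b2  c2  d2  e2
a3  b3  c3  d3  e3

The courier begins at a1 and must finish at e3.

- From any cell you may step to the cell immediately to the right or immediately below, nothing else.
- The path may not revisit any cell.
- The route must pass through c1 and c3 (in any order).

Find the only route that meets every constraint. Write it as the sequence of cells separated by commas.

a1, b1, c1, c2, c3, d3, e3

Moves only go right or down, so the column and row indices never decrease.
Route from a1: 2× right (reaching c1), 2× down (reaching c3), 2× right (reaching e3) — 6 moves in all.
Check: all required cells visited.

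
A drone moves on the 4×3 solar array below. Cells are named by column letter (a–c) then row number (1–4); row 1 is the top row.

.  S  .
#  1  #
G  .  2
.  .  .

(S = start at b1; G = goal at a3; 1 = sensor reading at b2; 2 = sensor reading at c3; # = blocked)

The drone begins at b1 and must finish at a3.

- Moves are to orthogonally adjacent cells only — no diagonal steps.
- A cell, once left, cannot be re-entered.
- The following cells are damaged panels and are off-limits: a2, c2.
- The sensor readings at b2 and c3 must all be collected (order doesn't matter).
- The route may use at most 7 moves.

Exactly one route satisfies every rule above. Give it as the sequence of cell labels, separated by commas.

The 7-move cap with required stops at b2, c3 leaves no slack for detours.
Route from b1: down 2 to b3, right 1 to c3, down 1 to c4, left 2 to a4, up 1 to a3 — 7 moves in all.
Check: all required cells visited; 7 ≤ 7 moves.

b1, b2, b3, c3, c4, b4, a4, a3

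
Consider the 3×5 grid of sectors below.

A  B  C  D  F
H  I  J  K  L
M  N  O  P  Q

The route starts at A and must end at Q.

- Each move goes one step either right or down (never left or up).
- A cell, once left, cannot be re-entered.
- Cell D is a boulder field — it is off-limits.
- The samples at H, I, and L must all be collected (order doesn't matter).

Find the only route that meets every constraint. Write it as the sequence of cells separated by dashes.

A - H - I - J - K - L - Q

Moves only go right or down, so the column and row indices never decrease.
Route from A: down 1 to H, right 4 to L, down 1 to Q — 6 moves in all.
Check: all required cells visited.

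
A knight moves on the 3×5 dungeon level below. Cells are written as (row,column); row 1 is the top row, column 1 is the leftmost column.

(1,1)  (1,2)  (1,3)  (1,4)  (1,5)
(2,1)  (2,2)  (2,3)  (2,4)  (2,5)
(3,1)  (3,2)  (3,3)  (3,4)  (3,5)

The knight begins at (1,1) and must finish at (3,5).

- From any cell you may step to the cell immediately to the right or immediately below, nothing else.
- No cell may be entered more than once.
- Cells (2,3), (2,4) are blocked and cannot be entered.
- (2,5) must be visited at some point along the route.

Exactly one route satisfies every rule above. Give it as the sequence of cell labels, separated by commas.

Moves only go right or down, so the column and row indices never decrease.
Route from (1,1): right 4 to (1,5), down 2 to (3,5) — 6 moves in all.
Check: all required cells visited.

(1,1), (1,2), (1,3), (1,4), (1,5), (2,5), (3,5)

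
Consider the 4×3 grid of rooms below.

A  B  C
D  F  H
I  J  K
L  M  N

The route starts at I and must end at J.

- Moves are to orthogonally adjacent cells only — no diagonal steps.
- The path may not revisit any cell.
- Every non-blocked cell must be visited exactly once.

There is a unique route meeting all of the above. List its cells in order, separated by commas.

I, L, M, N, K, H, C, B, A, D, F, J

Need to visit all 12 open cells exactly once, starting at I and ending at J.
Cell C has only two open neighbours (H and B), so the path must pass straight through it: one of those is the cell it's entered from and the other is where it exits.
Route from I: down to L, 2× right (reaching N), 3× up (reaching C), 2× left (reaching A), down to D, right to F, down to J — 11 moves in all.
Check: all 12 open cells covered.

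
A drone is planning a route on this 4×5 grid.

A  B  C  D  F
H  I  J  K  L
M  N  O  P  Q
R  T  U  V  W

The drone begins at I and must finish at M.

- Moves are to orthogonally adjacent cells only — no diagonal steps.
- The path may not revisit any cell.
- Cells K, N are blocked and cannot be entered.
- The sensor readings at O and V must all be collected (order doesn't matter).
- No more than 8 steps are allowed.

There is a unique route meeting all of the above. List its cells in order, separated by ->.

Any route must reach O and V and still end at M within 8 moves, so the order of the required stops is forced.
Route from I: right to J, down to O, right to P, down to V, 3× left (reaching R), up to M — 8 moves in all.
Check: all required cells visited; 8 ≤ 8 moves.

I -> J -> O -> P -> V -> U -> T -> R -> M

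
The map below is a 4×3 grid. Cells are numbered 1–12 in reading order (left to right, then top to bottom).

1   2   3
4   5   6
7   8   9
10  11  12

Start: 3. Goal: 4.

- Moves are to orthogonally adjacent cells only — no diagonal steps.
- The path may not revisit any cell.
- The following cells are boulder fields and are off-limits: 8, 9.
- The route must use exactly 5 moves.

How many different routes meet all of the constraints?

1

Need simple routes of exactly 5 moves from 3 to 4 (Manhattan distance 3, so 1 moves are spent on a detour and 1 undoing it).
Enumerating: 3 6 5 2 1 4.
That gives 1 route.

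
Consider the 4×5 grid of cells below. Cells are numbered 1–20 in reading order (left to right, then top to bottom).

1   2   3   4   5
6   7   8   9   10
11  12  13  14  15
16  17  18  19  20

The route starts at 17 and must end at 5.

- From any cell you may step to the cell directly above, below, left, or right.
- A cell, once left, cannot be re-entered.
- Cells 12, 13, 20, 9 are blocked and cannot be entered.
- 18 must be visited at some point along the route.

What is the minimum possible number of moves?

6

Any route passes through 18 somewhere between 17 and 5. Summing Manhattan distances along the two legs (17 → 18 → 5) gives a lower bound of 1 + 5 = 6 moves.
A route of 6 moves achieves this: 17 → 18 → 19 → 14 → 15 → 10 → 5.
Since 6 matches the lower bound, it is optimal.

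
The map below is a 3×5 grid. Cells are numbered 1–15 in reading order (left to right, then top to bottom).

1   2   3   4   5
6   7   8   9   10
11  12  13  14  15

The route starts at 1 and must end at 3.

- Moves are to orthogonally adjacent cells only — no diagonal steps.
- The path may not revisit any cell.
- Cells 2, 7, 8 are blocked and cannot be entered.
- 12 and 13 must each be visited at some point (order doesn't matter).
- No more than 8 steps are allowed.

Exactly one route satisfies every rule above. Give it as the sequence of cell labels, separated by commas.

The 8-move cap with required stops at 12, 13 leaves no slack for detours.
Route from 1: down 2 to 11, right 3 to 14, up 2 to 4, left 1 to 3 — 8 moves in all.
Check: all required cells visited; 8 ≤ 8 moves.

1, 6, 11, 12, 13, 14, 9, 4, 3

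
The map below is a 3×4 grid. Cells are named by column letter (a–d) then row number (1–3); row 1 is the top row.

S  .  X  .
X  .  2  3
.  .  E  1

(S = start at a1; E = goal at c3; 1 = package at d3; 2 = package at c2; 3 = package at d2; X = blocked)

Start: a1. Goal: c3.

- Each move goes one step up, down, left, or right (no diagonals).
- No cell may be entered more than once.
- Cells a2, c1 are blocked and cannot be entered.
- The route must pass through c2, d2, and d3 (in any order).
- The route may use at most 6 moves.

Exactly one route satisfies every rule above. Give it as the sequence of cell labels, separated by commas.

a1, b1, b2, c2, d2, d3, c3

Any route must reach c2, d2, and d3 and still end at c3 within 6 moves, so the order of the required stops is forced.
Route from a1: right 1 to b1, down 1 to b2, right 2 to d2, down 1 to d3, left 1 to c3 — 6 moves in all.
Check: all required cells visited; 6 ≤ 6 moves.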